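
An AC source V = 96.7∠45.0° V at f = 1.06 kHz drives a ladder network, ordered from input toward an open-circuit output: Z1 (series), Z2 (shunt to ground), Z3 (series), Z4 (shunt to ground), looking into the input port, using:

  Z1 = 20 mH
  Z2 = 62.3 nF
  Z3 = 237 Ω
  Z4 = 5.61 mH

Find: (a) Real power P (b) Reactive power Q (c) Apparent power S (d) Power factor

Step 1 — Angular frequency: ω = 2π·f = 2π·1060 = 6660 rad/s.
Step 2 — Component impedances:
  Z1: Z = jωL = j·6660·0.02 = 0 + j133.2 Ω
  Z2: Z = 1/(jωC) = -j/(ω·C) = 0 - j2410 Ω
  Z3: Z = R = 237 Ω
  Z4: Z = jωL = j·6660·0.00561 = 0 + j37.36 Ω
Step 3 — Ladder network (open output): work backward from the far end, alternating series and parallel combinations. Z_in = 242.1 + j147 Ω = 283.2∠31.3° Ω.
Step 4 — Source phasor: V = 96.7∠45.0° V = 68.38 + j68.38 V.
Step 5 — Current: I = V / Z = 0.3317 + j0.08109 A = 0.3414∠13.7° A.
Step 6 — Complex power: S = V·I* = 28.22 + j17.13 VA.
Step 7 — Real power: P = Re(S) = 28.22 W.
Step 8 — Reactive power: Q = Im(S) = 17.13 VAR.
Step 9 — Apparent power: |S| = 33.02 VA.
Step 10 — Power factor: PF = P/|S| = 0.8548 (lagging).

(a) P = 28.22 W  (b) Q = 17.13 VAR  (c) S = 33.02 VA  (d) PF = 0.8548 (lagging)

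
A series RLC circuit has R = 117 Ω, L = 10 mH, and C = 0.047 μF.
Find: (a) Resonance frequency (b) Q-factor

Step 1 — Resonance condition Im(Z)=0 gives ω₀ = 1/√(LC).
Step 2 — ω₀ = 1/√(0.01·4.7e-08) = 4.613e+04 rad/s.
Step 3 — f₀ = ω₀/(2π) = 7341 Hz.
Step 4 — Series Q: Q = ω₀L/R = 4.613e+04·0.01/117 = 3.942.

(a) f₀ = 7341 Hz  (b) Q = 3.942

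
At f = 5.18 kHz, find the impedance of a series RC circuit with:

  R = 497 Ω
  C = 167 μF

Step 1 — Angular frequency: ω = 2π·f = 2π·5180 = 3.255e+04 rad/s.
Step 2 — Component impedances:
  R: Z = R = 497 Ω
  C: Z = 1/(jωC) = -j/(ω·C) = 0 - j0.184 Ω
Step 3 — Series combination: Z_total = R + C = 497 - j0.184 Ω = 497∠-0.0° Ω.

Z = 497 - j0.184 Ω = 497∠-0.0° Ω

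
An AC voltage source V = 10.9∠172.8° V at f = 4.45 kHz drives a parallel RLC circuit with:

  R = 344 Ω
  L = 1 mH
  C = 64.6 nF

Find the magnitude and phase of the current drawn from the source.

Step 1 — Angular frequency: ω = 2π·f = 2π·4450 = 2.796e+04 rad/s.
Step 2 — Component impedances:
  R: Z = R = 344 Ω
  L: Z = jωL = j·2.796e+04·0.001 = 0 + j27.96 Ω
  C: Z = 1/(jωC) = -j/(ω·C) = 0 - j553.6 Ω
Step 3 — Parallel combination: 1/Z_total = 1/R + 1/L + 1/C; Z_total = 2.502 + j29.23 Ω = 29.34∠85.1° Ω.
Step 4 — Source phasor: V = 10.9∠172.8° V = -10.81 + j1.366 V.
Step 5 — Ohm's law: I = V / Z_total = (-10.81 + j1.366) / (2.502 + j29.23) = 0.01496 + j0.3712 A.
Step 6 — Convert to polar: |I| = 0.3715 A, ∠I = 87.7°.

I = 0.3715∠87.7° A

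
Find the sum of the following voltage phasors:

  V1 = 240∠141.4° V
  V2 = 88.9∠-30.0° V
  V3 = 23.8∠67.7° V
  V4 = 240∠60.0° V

Step 1 — Convert each phasor to rectangular form:
  V1 = 240·(cos(141.4°) + j·sin(141.4°)) = -187.6 + j149.7 V
  V2 = 88.9·(cos(-30.0°) + j·sin(-30.0°)) = 76.99 - j44.45 V
  V3 = 23.8·(cos(67.7°) + j·sin(67.7°)) = 9.031 + j22.02 V
  V4 = 240·(cos(60.0°) + j·sin(60.0°)) = 120 + j207.8 V
Step 2 — Sum components: V_total = 18.46 + j335.1 V.
Step 3 — Convert to polar: |V_total| = 335.7 V, ∠V_total = 86.8°.

V_total = 335.7∠86.8° V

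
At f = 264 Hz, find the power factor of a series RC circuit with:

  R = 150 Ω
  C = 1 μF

Step 1 — Angular frequency: ω = 2π·f = 2π·264 = 1659 rad/s.
Step 2 — Component impedances:
  R: Z = R = 150 Ω
  C: Z = 1/(jωC) = -j/(ω·C) = 0 - j602.9 Ω
Step 3 — Series combination: Z_total = R + C = 150 - j602.9 Ω = 621.2∠-76.0° Ω.
Step 4 — Power factor: PF = cos(φ) = Re(Z)/|Z| = 150/621.2 = 0.2415.
Step 5 — Type: Im(Z) = -602.9 ⇒ leading (phase φ = -76.0°).

PF = 0.2415 (leading, φ = -76.0°)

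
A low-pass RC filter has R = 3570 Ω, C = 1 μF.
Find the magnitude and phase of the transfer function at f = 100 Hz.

Step 1 — Angular frequency: ω = 2π·100 = 628.3 rad/s.
Step 2 — Transfer function: H(jω) = 1/(1 + jωRC).
Step 3 — Denominator: 1 + jωRC = 1 + j·628.3·3570·1e-06 = 1 + j2.243.
Step 4 — H = 0.1658 - j0.3719.
Step 5 — Magnitude: |H| = 0.4072 (-7.8 dB); phase: φ = -66.0°.

|H| = 0.4072 (-7.8 dB), φ = -66.0°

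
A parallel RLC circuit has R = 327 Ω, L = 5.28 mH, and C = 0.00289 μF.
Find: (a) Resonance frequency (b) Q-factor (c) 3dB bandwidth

Step 1 — Resonance: ω₀ = 1/√(LC) = 1/√(0.00528·2.89e-09) = 2.56e+05 rad/s.
Step 2 — f₀ = ω₀/(2π) = 4.074e+04 Hz.
Step 3 — Parallel Q: Q = R/(ω₀L) = 327/(2.56e+05·0.00528) = 0.2419.
Step 4 — Bandwidth: Δω = ω₀/Q = 1.058e+06 rad/s; BW = Δω/(2π) = 1.684e+05 Hz.

(a) f₀ = 4.074e+04 Hz  (b) Q = 0.2419  (c) BW = 1.684e+05 Hz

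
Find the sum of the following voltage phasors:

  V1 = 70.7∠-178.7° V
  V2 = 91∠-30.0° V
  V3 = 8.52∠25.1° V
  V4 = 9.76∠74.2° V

Step 1 — Convert each phasor to rectangular form:
  V1 = 70.7·(cos(-178.7°) + j·sin(-178.7°)) = -70.68 - j1.604 V
  V2 = 91·(cos(-30.0°) + j·sin(-30.0°)) = 78.81 - j45.5 V
  V3 = 8.52·(cos(25.1°) + j·sin(25.1°)) = 7.715 + j3.614 V
  V4 = 9.76·(cos(74.2°) + j·sin(74.2°)) = 2.657 + j9.391 V
Step 2 — Sum components: V_total = 18.5 - j34.1 V.
Step 3 — Convert to polar: |V_total| = 38.79 V, ∠V_total = -61.5°.

V_total = 38.79∠-61.5° V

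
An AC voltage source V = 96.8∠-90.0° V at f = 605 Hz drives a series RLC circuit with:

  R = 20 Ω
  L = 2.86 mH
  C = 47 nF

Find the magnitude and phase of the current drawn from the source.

Step 1 — Angular frequency: ω = 2π·f = 2π·605 = 3801 rad/s.
Step 2 — Component impedances:
  R: Z = R = 20 Ω
  L: Z = jωL = j·3801·0.00286 = 0 + j10.87 Ω
  C: Z = 1/(jωC) = -j/(ω·C) = 0 - j5597 Ω
Step 3 — Series combination: Z_total = R + L + C = 20 - j5586 Ω = 5586∠-89.8° Ω.
Step 4 — Source phasor: V = 96.8∠-90.0° V = 0 - j96.8 V.
Step 5 — Ohm's law: I = V / Z_total = (0 - j96.8) / (20 - j5586) = 0.01733 - j6.204e-05 A.
Step 6 — Convert to polar: |I| = 0.01733 A, ∠I = -0.2°.

I = 0.01733∠-0.2° A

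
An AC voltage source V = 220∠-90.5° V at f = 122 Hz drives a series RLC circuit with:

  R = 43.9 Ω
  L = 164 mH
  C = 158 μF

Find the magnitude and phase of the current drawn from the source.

Step 1 — Angular frequency: ω = 2π·f = 2π·122 = 766.5 rad/s.
Step 2 — Component impedances:
  R: Z = R = 43.9 Ω
  L: Z = jωL = j·766.5·0.164 = 0 + j125.7 Ω
  C: Z = 1/(jωC) = -j/(ω·C) = 0 - j8.257 Ω
Step 3 — Series combination: Z_total = R + L + C = 43.9 + j117.5 Ω = 125.4∠69.5° Ω.
Step 4 — Source phasor: V = 220∠-90.5° V = -1.92 - j220 V.
Step 5 — Ohm's law: I = V / Z_total = (-1.92 - j220) / (43.9 + j117.5) = -1.649 - j0.5999 A.
Step 6 — Convert to polar: |I| = 1.754 A, ∠I = -160.0°.

I = 1.754∠-160.0° A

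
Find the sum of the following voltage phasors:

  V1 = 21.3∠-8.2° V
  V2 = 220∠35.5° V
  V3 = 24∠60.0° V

Step 1 — Convert each phasor to rectangular form:
  V1 = 21.3·(cos(-8.2°) + j·sin(-8.2°)) = 21.08 - j3.038 V
  V2 = 220·(cos(35.5°) + j·sin(35.5°)) = 179.1 + j127.8 V
  V3 = 24·(cos(60.0°) + j·sin(60.0°)) = 12 + j20.78 V
Step 2 — Sum components: V_total = 212.2 + j145.5 V.
Step 3 — Convert to polar: |V_total| = 257.3 V, ∠V_total = 34.4°.

V_total = 257.3∠34.4° V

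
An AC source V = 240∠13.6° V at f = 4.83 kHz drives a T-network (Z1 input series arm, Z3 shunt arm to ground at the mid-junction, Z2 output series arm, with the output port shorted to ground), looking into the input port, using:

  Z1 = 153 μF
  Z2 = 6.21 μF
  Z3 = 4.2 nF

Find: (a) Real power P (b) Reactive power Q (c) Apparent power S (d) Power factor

Step 1 — Angular frequency: ω = 2π·f = 2π·4830 = 3.035e+04 rad/s.
Step 2 — Component impedances:
  Z1: Z = 1/(jωC) = -j/(ω·C) = 0 - j0.2154 Ω
  Z2: Z = 1/(jωC) = -j/(ω·C) = 0 - j5.306 Ω
  Z3: Z = 1/(jωC) = -j/(ω·C) = 0 - j7846 Ω
Step 3 — With the output port shorted to ground, the output series arm Z2 runs from the junction to ground; the shunt arm Z3 also runs from the junction to ground. They appear in parallel: Z3 || Z2 = 0 - j5.303 Ω.
Step 4 — Series with input arm Z1: Z_in = Z1 + (Z3 || Z2) = 0 - j5.518 Ω = 5.518∠-90.0° Ω.
Step 5 — Source phasor: V = 240∠13.6° V = 233.3 + j56.43 V.
Step 6 — Current: I = V / Z = -10.23 + j42.27 A = 43.49∠103.6° A.
Step 7 — Complex power: S = V·I* = 0 - j1.044e+04 VA.
Step 8 — Real power: P = Re(S) = 0 W.
Step 9 — Reactive power: Q = Im(S) = -1.044e+04 VAR.
Step 10 — Apparent power: |S| = 1.044e+04 VA.
Step 11 — Power factor: PF = P/|S| = 0 (leading).

(a) P = 0 W  (b) Q = -1.044e+04 VAR  (c) S = 1.044e+04 VA  (d) PF = 0 (leading)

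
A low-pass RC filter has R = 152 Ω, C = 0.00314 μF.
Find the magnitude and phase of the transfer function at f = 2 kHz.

Step 1 — Angular frequency: ω = 2π·2000 = 1.257e+04 rad/s.
Step 2 — Transfer function: H(jω) = 1/(1 + jωRC).
Step 3 — Denominator: 1 + jωRC = 1 + j·1.257e+04·152·3.14e-09 = 1 + j0.005998.
Step 4 — H = 1 - j0.005997.
Step 5 — Magnitude: |H| = 1 (-0.0 dB); phase: φ = -0.3°.

|H| = 1 (-0.0 dB), φ = -0.3°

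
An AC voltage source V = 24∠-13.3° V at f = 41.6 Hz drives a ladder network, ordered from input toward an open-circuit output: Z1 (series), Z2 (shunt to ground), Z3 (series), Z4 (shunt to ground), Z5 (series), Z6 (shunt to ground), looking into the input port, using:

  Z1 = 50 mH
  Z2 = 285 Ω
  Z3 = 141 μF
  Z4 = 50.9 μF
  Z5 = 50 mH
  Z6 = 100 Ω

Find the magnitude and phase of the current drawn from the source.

Step 1 — Angular frequency: ω = 2π·f = 2π·41.6 = 261.4 rad/s.
Step 2 — Component impedances:
  Z1: Z = jωL = j·261.4·0.05 = 0 + j13.07 Ω
  Z2: Z = R = 285 Ω
  Z3: Z = 1/(jωC) = -j/(ω·C) = 0 - j27.13 Ω
  Z4: Z = 1/(jωC) = -j/(ω·C) = 0 - j75.16 Ω
  Z5: Z = jωL = j·261.4·0.05 = 0 + j13.07 Ω
  Z6: Z = R = 100 Ω
Step 3 — Ladder network (open output): work backward from the far end, alternating series and parallel combinations. Z_in = 48.86 - j42.73 Ω = 64.91∠-41.2° Ω.
Step 4 — Source phasor: V = 24∠-13.3° V = 23.36 - j5.521 V.
Step 5 — Ohm's law: I = V / Z_total = (23.36 - j5.521) / (48.86 - j42.73) = 0.3269 + j0.1729 A.
Step 6 — Convert to polar: |I| = 0.3698 A, ∠I = 27.9°.

I = 0.3698∠27.9° A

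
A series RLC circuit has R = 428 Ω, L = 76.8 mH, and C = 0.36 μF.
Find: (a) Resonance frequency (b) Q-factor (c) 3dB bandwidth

Step 1 — Resonance: ω₀ = 1/√(LC) = 1/√(0.0768·3.6e-07) = 6014 rad/s.
Step 2 — f₀ = ω₀/(2π) = 957.2 Hz.
Step 3 — Series Q: Q = ω₀L/R = 6014·0.0768/428 = 1.079.
Step 4 — Bandwidth: Δω = ω₀/Q = 5573 rad/s; BW = Δω/(2π) = 887 Hz.

(a) f₀ = 957.2 Hz  (b) Q = 1.079  (c) BW = 887 Hz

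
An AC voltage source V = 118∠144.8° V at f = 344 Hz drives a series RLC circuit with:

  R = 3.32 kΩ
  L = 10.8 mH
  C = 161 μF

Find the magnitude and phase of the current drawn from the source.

Step 1 — Angular frequency: ω = 2π·f = 2π·344 = 2161 rad/s.
Step 2 — Component impedances:
  R: Z = R = 3320 Ω
  L: Z = jωL = j·2161·0.0108 = 0 + j23.34 Ω
  C: Z = 1/(jωC) = -j/(ω·C) = 0 - j2.874 Ω
Step 3 — Series combination: Z_total = R + L + C = 3320 + j20.47 Ω = 3320∠0.4° Ω.
Step 4 — Source phasor: V = 118∠144.8° V = -96.42 + j68.02 V.
Step 5 — Ohm's law: I = V / Z_total = (-96.42 + j68.02) / (3320 + j20.47) = -0.02892 + j0.02067 A.
Step 6 — Convert to polar: |I| = 0.03554 A, ∠I = 144.4°.

I = 0.03554∠144.4° A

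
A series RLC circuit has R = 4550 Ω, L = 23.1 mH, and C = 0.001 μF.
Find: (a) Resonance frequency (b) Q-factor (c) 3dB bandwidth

Step 1 — Resonance condition Im(Z)=0 gives ω₀ = 1/√(LC).
Step 2 — ω₀ = 1/√(0.0231·1e-09) = 2.081e+05 rad/s.
Step 3 — f₀ = ω₀/(2π) = 3.311e+04 Hz.
Step 4 — Series Q: Q = ω₀L/R = 2.081e+05·0.0231/4550 = 1.056.
Step 5 — 3dB bandwidth: Δω = ω₀/Q = 1.97e+05 rad/s; BW = Δω/(2π) = 3.135e+04 Hz.

(a) f₀ = 3.311e+04 Hz  (b) Q = 1.056  (c) BW = 3.135e+04 Hz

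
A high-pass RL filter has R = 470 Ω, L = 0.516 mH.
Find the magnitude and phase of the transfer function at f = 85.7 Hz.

Step 1 — Angular frequency: ω = 2π·85.7 = 538.5 rad/s.
Step 2 — Transfer function: H(jω) = jωL/(R + jωL).
Step 3 — Numerator jωL = j·0.2778; denominator R + jωL = 470 + j0.2778.
Step 4 — H = 3.495e-07 + j0.0005912.
Step 5 — Magnitude: |H| = 0.0005912 (-64.6 dB); phase: φ = 90.0°.

|H| = 0.0005912 (-64.6 dB), φ = 90.0°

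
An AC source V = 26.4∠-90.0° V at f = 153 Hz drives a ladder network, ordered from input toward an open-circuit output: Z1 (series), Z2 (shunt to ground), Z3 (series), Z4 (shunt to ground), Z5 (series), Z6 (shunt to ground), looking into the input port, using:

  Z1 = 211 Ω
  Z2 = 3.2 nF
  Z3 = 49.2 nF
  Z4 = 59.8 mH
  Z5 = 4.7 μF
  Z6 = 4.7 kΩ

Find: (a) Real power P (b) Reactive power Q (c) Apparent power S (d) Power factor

Step 1 — Angular frequency: ω = 2π·f = 2π·153 = 961.3 rad/s.
Step 2 — Component impedances:
  Z1: Z = R = 211 Ω
  Z2: Z = 1/(jωC) = -j/(ω·C) = 0 - j3.251e+05 Ω
  Z3: Z = 1/(jωC) = -j/(ω·C) = 0 - j2.114e+04 Ω
  Z4: Z = jωL = j·961.3·0.0598 = 0 + j57.49 Ω
  Z5: Z = 1/(jωC) = -j/(ω·C) = 0 - j221.3 Ω
  Z6: Z = R = 4700 Ω
Step 3 — Ladder network (open output): work backward from the far end, alternating series and parallel combinations. Z_in = 211.6 - j1.98e+04 Ω = 1.98e+04∠-89.4° Ω.
Step 4 — Source phasor: V = 26.4∠-90.0° V = 0 - j26.4 V.
Step 5 — Current: I = V / Z = 0.001333 - j1.425e-05 A = 0.001333∠-0.6° A.
Step 6 — Complex power: S = V·I* = 0.0003761 - j0.03519 VA.
Step 7 — Real power: P = Re(S) = 0.0003761 W.
Step 8 — Reactive power: Q = Im(S) = -0.03519 VAR.
Step 9 — Apparent power: |S| = 0.0352 VA.
Step 10 — Power factor: PF = P/|S| = 0.01069 (leading).

(a) P = 0.0003761 W  (b) Q = -0.03519 VAR  (c) S = 0.0352 VA  (d) PF = 0.01069 (leading)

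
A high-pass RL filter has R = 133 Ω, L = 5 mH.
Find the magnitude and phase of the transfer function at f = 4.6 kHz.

Step 1 — Angular frequency: ω = 2π·4600 = 2.89e+04 rad/s.
Step 2 — Transfer function: H(jω) = jωL/(R + jωL).
Step 3 — Numerator jωL = j·144.5; denominator R + jωL = 133 + j144.5.
Step 4 — H = 0.5414 + j0.4983.
Step 5 — Magnitude: |H| = 0.7358 (-2.7 dB); phase: φ = 42.6°.

|H| = 0.7358 (-2.7 dB), φ = 42.6°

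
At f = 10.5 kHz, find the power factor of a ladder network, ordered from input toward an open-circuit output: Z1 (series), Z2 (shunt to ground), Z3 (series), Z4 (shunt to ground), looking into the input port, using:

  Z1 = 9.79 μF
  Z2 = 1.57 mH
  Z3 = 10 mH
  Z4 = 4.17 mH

Step 1 — Angular frequency: ω = 2π·f = 2π·1.05e+04 = 6.597e+04 rad/s.
Step 2 — Component impedances:
  Z1: Z = 1/(jωC) = -j/(ω·C) = 0 - j1.548 Ω
  Z2: Z = jωL = j·6.597e+04·0.00157 = 0 + j103.6 Ω
  Z3: Z = jωL = j·6.597e+04·0.01 = 0 + j659.7 Ω
  Z4: Z = jωL = j·6.597e+04·0.00417 = 0 + j275.1 Ω
Step 3 — Ladder network (open output): work backward from the far end, alternating series and parallel combinations. Z_in = 0 + j91.7 Ω = 91.7∠90.0° Ω.
Step 4 — Power factor: PF = cos(φ) = Re(Z)/|Z| = 0/91.7 = 0.
Step 5 — Type: Im(Z) = 91.7 ⇒ lagging (phase φ = 90.0°).

PF = 0 (lagging, φ = 90.0°)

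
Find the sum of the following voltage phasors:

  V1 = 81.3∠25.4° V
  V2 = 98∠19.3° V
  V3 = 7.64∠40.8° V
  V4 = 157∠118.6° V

Step 1 — Convert each phasor to rectangular form:
  V1 = 81.3·(cos(25.4°) + j·sin(25.4°)) = 73.44 + j34.87 V
  V2 = 98·(cos(19.3°) + j·sin(19.3°)) = 92.49 + j32.39 V
  V3 = 7.64·(cos(40.8°) + j·sin(40.8°)) = 5.783 + j4.992 V
  V4 = 157·(cos(118.6°) + j·sin(118.6°)) = -75.15 + j137.8 V
Step 2 — Sum components: V_total = 96.56 + j210.1 V.
Step 3 — Convert to polar: |V_total| = 231.2 V, ∠V_total = 65.3°.

V_total = 231.2∠65.3° V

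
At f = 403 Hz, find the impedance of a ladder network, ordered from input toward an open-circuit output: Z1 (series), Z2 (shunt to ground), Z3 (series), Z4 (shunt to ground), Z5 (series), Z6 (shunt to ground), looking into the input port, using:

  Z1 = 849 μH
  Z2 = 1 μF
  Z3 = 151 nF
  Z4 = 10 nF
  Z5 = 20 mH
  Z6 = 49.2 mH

Step 1 — Angular frequency: ω = 2π·f = 2π·403 = 2532 rad/s.
Step 2 — Component impedances:
  Z1: Z = jωL = j·2532·0.000849 = 0 + j2.15 Ω
  Z2: Z = 1/(jωC) = -j/(ω·C) = 0 - j394.9 Ω
  Z3: Z = 1/(jωC) = -j/(ω·C) = 0 - j2615 Ω
  Z4: Z = 1/(jωC) = -j/(ω·C) = 0 - j3.949e+04 Ω
  Z5: Z = jωL = j·2532·0.02 = 0 + j50.64 Ω
  Z6: Z = jωL = j·2532·0.0492 = 0 + j124.6 Ω
Step 3 — Ladder network (open output): work backward from the far end, alternating series and parallel combinations. Z_in = 0 - j337.7 Ω = 337.7∠-90.0° Ω.

Z = 0 - j337.7 Ω = 337.7∠-90.0° Ω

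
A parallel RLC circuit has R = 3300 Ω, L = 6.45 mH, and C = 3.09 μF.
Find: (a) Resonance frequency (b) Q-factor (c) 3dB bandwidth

Step 1 — Resonance: ω₀ = 1/√(LC) = 1/√(0.00645·3.09e-06) = 7083 rad/s.
Step 2 — f₀ = ω₀/(2π) = 1127 Hz.
Step 3 — Parallel Q: Q = R/(ω₀L) = 3300/(7083·0.00645) = 72.23.
Step 4 — Bandwidth: Δω = ω₀/Q = 98.07 rad/s; BW = Δω/(2π) = 15.61 Hz.

(a) f₀ = 1127 Hz  (b) Q = 72.23  (c) BW = 15.61 Hz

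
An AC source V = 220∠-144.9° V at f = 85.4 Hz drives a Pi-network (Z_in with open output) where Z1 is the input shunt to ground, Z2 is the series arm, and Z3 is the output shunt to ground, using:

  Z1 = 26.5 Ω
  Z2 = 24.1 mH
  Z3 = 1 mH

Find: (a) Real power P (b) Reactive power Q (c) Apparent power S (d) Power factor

Step 1 — Angular frequency: ω = 2π·f = 2π·85.4 = 536.6 rad/s.
Step 2 — Component impedances:
  Z1: Z = R = 26.5 Ω
  Z2: Z = jωL = j·536.6·0.0241 = 0 + j12.93 Ω
  Z3: Z = jωL = j·536.6·0.001 = 0 + j0.5366 Ω
Step 3 — With open output, the series arm Z2 and the output shunt Z3 appear in series to ground: Z2 + Z3 = 0 + j13.47 Ω.
Step 4 — Parallel with input shunt Z1: Z_in = Z1 || (Z2 + Z3) = 5.44 + j10.7 Ω = 12.01∠63.1° Ω.
Step 5 — Source phasor: V = 220∠-144.9° V = -180 - j126.5 V.
Step 6 — Current: I = V / Z = -16.18 + j8.591 A = 18.32∠152.0° A.
Step 7 — Complex power: S = V·I* = 1826 + j3594 VA.
Step 8 — Real power: P = Re(S) = 1826 W.
Step 9 — Reactive power: Q = Im(S) = 3594 VAR.
Step 10 — Apparent power: |S| = 4031 VA.
Step 11 — Power factor: PF = P/|S| = 0.4531 (lagging).

(a) P = 1826 W  (b) Q = 3594 VAR  (c) S = 4031 VA  (d) PF = 0.4531 (lagging)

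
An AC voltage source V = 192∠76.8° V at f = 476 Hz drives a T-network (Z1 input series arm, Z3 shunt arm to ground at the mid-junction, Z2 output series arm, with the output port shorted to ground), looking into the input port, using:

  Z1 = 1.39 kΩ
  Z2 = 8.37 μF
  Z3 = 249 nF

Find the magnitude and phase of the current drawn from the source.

Step 1 — Angular frequency: ω = 2π·f = 2π·476 = 2991 rad/s.
Step 2 — Component impedances:
  Z1: Z = R = 1390 Ω
  Z2: Z = 1/(jωC) = -j/(ω·C) = 0 - j39.95 Ω
  Z3: Z = 1/(jωC) = -j/(ω·C) = 0 - j1343 Ω
Step 3 — With the output port shorted to ground, the output series arm Z2 runs from the junction to ground; the shunt arm Z3 also runs from the junction to ground. They appear in parallel: Z3 || Z2 = 0 - j38.79 Ω.
Step 4 — Series with input arm Z1: Z_in = Z1 + (Z3 || Z2) = 1390 - j38.79 Ω = 1391∠-1.6° Ω.
Step 5 — Source phasor: V = 192∠76.8° V = 43.84 + j186.9 V.
Step 6 — Ohm's law: I = V / Z_total = (43.84 + j186.9) / (1390 - j38.79) = 0.02777 + j0.1353 A.
Step 7 — Convert to polar: |I| = 0.1381 A, ∠I = 78.4°.

I = 0.1381∠78.4° A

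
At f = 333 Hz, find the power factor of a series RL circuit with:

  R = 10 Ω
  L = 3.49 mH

Step 1 — Angular frequency: ω = 2π·f = 2π·333 = 2092 rad/s.
Step 2 — Component impedances:
  R: Z = R = 10 Ω
  L: Z = jωL = j·2092·0.00349 = 0 + j7.302 Ω
Step 3 — Series combination: Z_total = R + L = 10 + j7.302 Ω = 12.38∠36.1° Ω.
Step 4 — Power factor: PF = cos(φ) = Re(Z)/|Z| = 10/12.382 = 0.8076.
Step 5 — Type: Im(Z) = 7.302 ⇒ lagging (phase φ = 36.1°).

PF = 0.8076 (lagging, φ = 36.1°)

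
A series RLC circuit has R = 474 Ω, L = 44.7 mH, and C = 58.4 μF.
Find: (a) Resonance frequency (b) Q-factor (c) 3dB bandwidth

Step 1 — Resonance condition Im(Z)=0 gives ω₀ = 1/√(LC).
Step 2 — ω₀ = 1/√(0.0447·5.84e-05) = 618.9 rad/s.
Step 3 — f₀ = ω₀/(2π) = 98.51 Hz.
Step 4 — Series Q: Q = ω₀L/R = 618.9·0.0447/474 = 0.05837.
Step 5 — 3dB bandwidth: Δω = ω₀/Q = 1.06e+04 rad/s; BW = Δω/(2π) = 1688 Hz.

(a) f₀ = 98.51 Hz  (b) Q = 0.05837  (c) BW = 1688 Hz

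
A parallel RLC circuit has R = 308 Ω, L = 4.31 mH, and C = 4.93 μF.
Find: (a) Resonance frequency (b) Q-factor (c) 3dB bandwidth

Step 1 — Resonance: ω₀ = 1/√(LC) = 1/√(0.00431·4.93e-06) = 6860 rad/s.
Step 2 — f₀ = ω₀/(2π) = 1092 Hz.
Step 3 — Parallel Q: Q = R/(ω₀L) = 308/(6860·0.00431) = 10.42.
Step 4 — Bandwidth: Δω = ω₀/Q = 658.6 rad/s; BW = Δω/(2π) = 104.8 Hz.

(a) f₀ = 1092 Hz  (b) Q = 10.42  (c) BW = 104.8 Hz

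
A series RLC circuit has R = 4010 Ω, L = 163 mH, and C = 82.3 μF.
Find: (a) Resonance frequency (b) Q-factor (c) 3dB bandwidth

Step 1 — Resonance condition Im(Z)=0 gives ω₀ = 1/√(LC).
Step 2 — ω₀ = 1/√(0.163·8.23e-05) = 273 rad/s.
Step 3 — f₀ = ω₀/(2π) = 43.45 Hz.
Step 4 — Series Q: Q = ω₀L/R = 273·0.163/4010 = 0.0111.
Step 5 — 3dB bandwidth: Δω = ω₀/Q = 2.46e+04 rad/s; BW = Δω/(2π) = 3915 Hz.

(a) f₀ = 43.45 Hz  (b) Q = 0.0111  (c) BW = 3915 Hz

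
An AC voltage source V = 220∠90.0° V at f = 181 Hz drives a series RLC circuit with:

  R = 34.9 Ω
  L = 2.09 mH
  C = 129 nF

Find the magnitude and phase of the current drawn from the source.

Step 1 — Angular frequency: ω = 2π·f = 2π·181 = 1137 rad/s.
Step 2 — Component impedances:
  R: Z = R = 34.9 Ω
  L: Z = jωL = j·1137·0.00209 = 0 + j2.377 Ω
  C: Z = 1/(jωC) = -j/(ω·C) = 0 - j6816 Ω
Step 3 — Series combination: Z_total = R + L + C = 34.9 - j6814 Ω = 6814∠-89.7° Ω.
Step 4 — Source phasor: V = 220∠90.0° V = 0 + j220 V.
Step 5 — Ohm's law: I = V / Z_total = (0 + j220) / (34.9 - j6814) = -0.03229 + j0.0001654 A.
Step 6 — Convert to polar: |I| = 0.03229 A, ∠I = 179.7°.

I = 0.03229∠179.7° A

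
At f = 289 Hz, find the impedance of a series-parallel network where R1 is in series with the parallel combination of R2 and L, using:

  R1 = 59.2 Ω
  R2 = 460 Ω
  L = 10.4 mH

Step 1 — Angular frequency: ω = 2π·f = 2π·289 = 1816 rad/s.
Step 2 — Component impedances:
  R1: Z = R = 59.2 Ω
  R2: Z = R = 460 Ω
  L: Z = jωL = j·1816·0.0104 = 0 + j18.88 Ω
Step 3 — Parallel branch: R2 || L = 1/(1/R2 + 1/L) = 0.774 + j18.85 Ω.
Step 4 — Series with R1: Z_total = R1 + (R2 || L) = 59.97 + j18.85 Ω = 62.87∠17.5° Ω.

Z = 59.97 + j18.85 Ω = 62.87∠17.5° Ω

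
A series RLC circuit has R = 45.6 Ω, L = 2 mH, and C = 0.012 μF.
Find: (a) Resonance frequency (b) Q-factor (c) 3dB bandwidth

Step 1 — Resonance condition Im(Z)=0 gives ω₀ = 1/√(LC).
Step 2 — ω₀ = 1/√(0.002·1.2e-08) = 2.041e+05 rad/s.
Step 3 — f₀ = ω₀/(2π) = 3.249e+04 Hz.
Step 4 — Series Q: Q = ω₀L/R = 2.041e+05·0.002/45.6 = 8.953.
Step 5 — 3dB bandwidth: Δω = ω₀/Q = 2.28e+04 rad/s; BW = Δω/(2π) = 3629 Hz.

(a) f₀ = 3.249e+04 Hz  (b) Q = 8.953  (c) BW = 3629 Hz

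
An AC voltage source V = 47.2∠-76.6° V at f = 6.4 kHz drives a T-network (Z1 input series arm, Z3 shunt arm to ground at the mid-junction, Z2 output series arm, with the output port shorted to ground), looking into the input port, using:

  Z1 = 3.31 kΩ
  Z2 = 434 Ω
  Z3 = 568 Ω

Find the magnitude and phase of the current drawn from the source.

Step 1 — Angular frequency: ω = 2π·f = 2π·6400 = 4.021e+04 rad/s.
Step 2 — Component impedances:
  Z1: Z = R = 3310 Ω
  Z2: Z = R = 434 Ω
  Z3: Z = R = 568 Ω
Step 3 — With the output port shorted to ground, the output series arm Z2 runs from the junction to ground; the shunt arm Z3 also runs from the junction to ground. They appear in parallel: Z3 || Z2 = 246 Ω.
Step 4 — Series with input arm Z1: Z_in = Z1 + (Z3 || Z2) = 3556 Ω = 3556∠0.0° Ω.
Step 5 — Source phasor: V = 47.2∠-76.6° V = 10.94 - j45.92 V.
Step 6 — Ohm's law: I = V / Z_total = (10.94 - j45.92) / (3556) = 0.003076 - j0.01291 A.
Step 7 — Convert to polar: |I| = 0.01327 A, ∠I = -76.6°.

I = 0.01327∠-76.6° A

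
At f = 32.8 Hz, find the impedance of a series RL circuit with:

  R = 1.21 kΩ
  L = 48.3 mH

Step 1 — Angular frequency: ω = 2π·f = 2π·32.8 = 206.1 rad/s.
Step 2 — Component impedances:
  R: Z = R = 1210 Ω
  L: Z = jωL = j·206.1·0.0483 = 0 + j9.954 Ω
Step 3 — Series combination: Z_total = R + L = 1210 + j9.954 Ω = 1210∠0.5° Ω.

Z = 1210 + j9.954 Ω = 1210∠0.5° Ω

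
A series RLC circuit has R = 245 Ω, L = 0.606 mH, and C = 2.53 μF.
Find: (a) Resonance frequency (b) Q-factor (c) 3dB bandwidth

Step 1 — Resonance condition Im(Z)=0 gives ω₀ = 1/√(LC).
Step 2 — ω₀ = 1/√(0.000606·2.53e-06) = 2.554e+04 rad/s.
Step 3 — f₀ = ω₀/(2π) = 4065 Hz.
Step 4 — Series Q: Q = ω₀L/R = 2.554e+04·0.000606/245 = 0.06317.
Step 5 — 3dB bandwidth: Δω = ω₀/Q = 4.043e+05 rad/s; BW = Δω/(2π) = 6.434e+04 Hz.

(a) f₀ = 4065 Hz  (b) Q = 0.06317  (c) BW = 6.434e+04 Hz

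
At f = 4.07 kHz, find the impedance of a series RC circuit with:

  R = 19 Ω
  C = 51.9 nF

Step 1 — Angular frequency: ω = 2π·f = 2π·4070 = 2.557e+04 rad/s.
Step 2 — Component impedances:
  R: Z = R = 19 Ω
  C: Z = 1/(jωC) = -j/(ω·C) = 0 - j753.5 Ω
Step 3 — Series combination: Z_total = R + C = 19 - j753.5 Ω = 753.7∠-88.6° Ω.

Z = 19 - j753.5 Ω = 753.7∠-88.6° Ω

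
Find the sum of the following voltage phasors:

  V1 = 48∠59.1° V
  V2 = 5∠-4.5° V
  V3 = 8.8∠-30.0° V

Step 1 — Convert each phasor to rectangular form:
  V1 = 48·(cos(59.1°) + j·sin(59.1°)) = 24.65 + j41.19 V
  V2 = 5·(cos(-4.5°) + j·sin(-4.5°)) = 4.985 - j0.3923 V
  V3 = 8.8·(cos(-30.0°) + j·sin(-30.0°)) = 7.621 - j4.4 V
Step 2 — Sum components: V_total = 37.26 + j36.39 V.
Step 3 — Convert to polar: |V_total| = 52.08 V, ∠V_total = 44.3°.

V_total = 52.08∠44.3° V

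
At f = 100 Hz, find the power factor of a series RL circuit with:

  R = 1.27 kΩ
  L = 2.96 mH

Step 1 — Angular frequency: ω = 2π·f = 2π·100 = 628.3 rad/s.
Step 2 — Component impedances:
  R: Z = R = 1270 Ω
  L: Z = jωL = j·628.3·0.00296 = 0 + j1.86 Ω
Step 3 — Series combination: Z_total = R + L = 1270 + j1.86 Ω = 1270∠0.1° Ω.
Step 4 — Power factor: PF = cos(φ) = Re(Z)/|Z| = 1270/1270 = 1.
Step 5 — Type: Im(Z) = 1.86 ⇒ lagging (phase φ = 0.1°).

PF = 1 (lagging, φ = 0.1°)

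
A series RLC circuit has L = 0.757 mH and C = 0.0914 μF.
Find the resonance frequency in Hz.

Step 1 — Resonance condition Im(Z)=0 gives ω₀ = 1/√(LC).
Step 2 — ω₀ = 1/√(0.000757·9.14e-08) = 1.202e+05 rad/s.
Step 3 — f₀ = ω₀/(2π) = 1.913e+04 Hz.

f₀ = 1.913e+04 Hz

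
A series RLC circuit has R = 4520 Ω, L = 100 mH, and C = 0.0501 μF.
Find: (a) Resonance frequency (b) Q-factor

Step 1 — Resonance condition Im(Z)=0 gives ω₀ = 1/√(LC).
Step 2 — ω₀ = 1/√(0.1·5.01e-08) = 1.413e+04 rad/s.
Step 3 — f₀ = ω₀/(2π) = 2249 Hz.
Step 4 — Series Q: Q = ω₀L/R = 1.413e+04·0.1/4520 = 0.3126.

(a) f₀ = 2249 Hz  (b) Q = 0.3126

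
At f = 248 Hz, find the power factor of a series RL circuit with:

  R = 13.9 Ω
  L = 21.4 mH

Step 1 — Angular frequency: ω = 2π·f = 2π·248 = 1558 rad/s.
Step 2 — Component impedances:
  R: Z = R = 13.9 Ω
  L: Z = jωL = j·1558·0.0214 = 0 + j33.35 Ω
Step 3 — Series combination: Z_total = R + L = 13.9 + j33.35 Ω = 36.13∠67.4° Ω.
Step 4 — Power factor: PF = cos(φ) = Re(Z)/|Z| = 13.9/36.127 = 0.3848.
Step 5 — Type: Im(Z) = 33.35 ⇒ lagging (phase φ = 67.4°).

PF = 0.3848 (lagging, φ = 67.4°)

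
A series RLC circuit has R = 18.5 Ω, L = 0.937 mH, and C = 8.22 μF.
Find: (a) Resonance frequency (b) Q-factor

Step 1 — Resonance condition Im(Z)=0 gives ω₀ = 1/√(LC).
Step 2 — ω₀ = 1/√(0.000937·8.22e-06) = 1.139e+04 rad/s.
Step 3 — f₀ = ω₀/(2π) = 1813 Hz.
Step 4 — Series Q: Q = ω₀L/R = 1.139e+04·0.000937/18.5 = 0.5771.

(a) f₀ = 1813 Hz  (b) Q = 0.5771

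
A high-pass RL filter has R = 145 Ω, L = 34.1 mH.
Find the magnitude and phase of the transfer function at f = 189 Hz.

Step 1 — Angular frequency: ω = 2π·189 = 1188 rad/s.
Step 2 — Transfer function: H(jω) = jωL/(R + jωL).
Step 3 — Numerator jωL = j·40.49; denominator R + jωL = 145 + j40.49.
Step 4 — H = 0.07235 + j0.2591.
Step 5 — Magnitude: |H| = 0.269 (-11.4 dB); phase: φ = 74.4°.

|H| = 0.269 (-11.4 dB), φ = 74.4°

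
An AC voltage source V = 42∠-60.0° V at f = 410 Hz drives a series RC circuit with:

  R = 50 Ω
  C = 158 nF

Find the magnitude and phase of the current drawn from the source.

Step 1 — Angular frequency: ω = 2π·f = 2π·410 = 2576 rad/s.
Step 2 — Component impedances:
  R: Z = R = 50 Ω
  C: Z = 1/(jωC) = -j/(ω·C) = 0 - j2457 Ω
Step 3 — Series combination: Z_total = R + C = 50 - j2457 Ω = 2457∠-88.8° Ω.
Step 4 — Source phasor: V = 42∠-60.0° V = 21 - j36.37 V.
Step 5 — Ohm's law: I = V / Z_total = (21 - j36.37) / (50 - j2457) = 0.01497 + j0.008243 A.
Step 6 — Convert to polar: |I| = 0.01709 A, ∠I = 28.8°.

I = 0.01709∠28.8° A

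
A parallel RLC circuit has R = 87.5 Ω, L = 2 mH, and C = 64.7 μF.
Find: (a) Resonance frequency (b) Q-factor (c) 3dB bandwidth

Step 1 — Resonance: ω₀ = 1/√(LC) = 1/√(0.002·6.47e-05) = 2780 rad/s.
Step 2 — f₀ = ω₀/(2π) = 442.4 Hz.
Step 3 — Parallel Q: Q = R/(ω₀L) = 87.5/(2780·0.002) = 15.74.
Step 4 — Bandwidth: Δω = ω₀/Q = 176.6 rad/s; BW = Δω/(2π) = 28.11 Hz.

(a) f₀ = 442.4 Hz  (b) Q = 15.74  (c) BW = 28.11 Hz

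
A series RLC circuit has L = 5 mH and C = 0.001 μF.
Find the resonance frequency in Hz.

Step 1 — Resonance condition Im(Z)=0 gives ω₀ = 1/√(LC).
Step 2 — ω₀ = 1/√(0.005·1e-09) = 4.472e+05 rad/s.
Step 3 — f₀ = ω₀/(2π) = 7.118e+04 Hz.

f₀ = 7.118e+04 Hz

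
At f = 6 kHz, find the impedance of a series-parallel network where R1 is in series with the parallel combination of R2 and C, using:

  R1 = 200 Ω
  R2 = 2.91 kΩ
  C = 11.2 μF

Step 1 — Angular frequency: ω = 2π·f = 2π·6000 = 3.77e+04 rad/s.
Step 2 — Component impedances:
  R1: Z = R = 200 Ω
  R2: Z = R = 2910 Ω
  C: Z = 1/(jωC) = -j/(ω·C) = 0 - j2.368 Ω
Step 3 — Parallel branch: R2 || C = 1/(1/R2 + 1/C) = 0.001928 - j2.368 Ω.
Step 4 — Series with R1: Z_total = R1 + (R2 || C) = 200 - j2.368 Ω = 200∠-0.7° Ω.

Z = 200 - j2.368 Ω = 200∠-0.7° Ω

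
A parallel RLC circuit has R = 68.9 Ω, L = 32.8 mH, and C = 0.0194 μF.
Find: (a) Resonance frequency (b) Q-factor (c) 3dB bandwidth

Step 1 — Resonance: ω₀ = 1/√(LC) = 1/√(0.0328·1.94e-08) = 3.964e+04 rad/s.
Step 2 — f₀ = ω₀/(2π) = 6309 Hz.
Step 3 — Parallel Q: Q = R/(ω₀L) = 68.9/(3.964e+04·0.0328) = 0.05299.
Step 4 — Bandwidth: Δω = ω₀/Q = 7.481e+05 rad/s; BW = Δω/(2π) = 1.191e+05 Hz.

(a) f₀ = 6309 Hz  (b) Q = 0.05299  (c) BW = 1.191e+05 Hz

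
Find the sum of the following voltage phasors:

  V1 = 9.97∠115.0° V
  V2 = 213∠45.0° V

Step 1 — Convert each phasor to rectangular form:
  V1 = 9.97·(cos(115.0°) + j·sin(115.0°)) = -4.214 + j9.036 V
  V2 = 213·(cos(45.0°) + j·sin(45.0°)) = 150.6 + j150.6 V
Step 2 — Sum components: V_total = 146.4 + j159.6 V.
Step 3 — Convert to polar: |V_total| = 216.6 V, ∠V_total = 47.5°.

V_total = 216.6∠47.5° V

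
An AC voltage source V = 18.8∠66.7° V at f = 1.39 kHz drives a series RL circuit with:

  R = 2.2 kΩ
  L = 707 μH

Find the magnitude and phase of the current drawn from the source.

Step 1 — Angular frequency: ω = 2π·f = 2π·1390 = 8734 rad/s.
Step 2 — Component impedances:
  R: Z = R = 2200 Ω
  L: Z = jωL = j·8734·0.000707 = 0 + j6.175 Ω
Step 3 — Series combination: Z_total = R + L = 2200 + j6.175 Ω = 2200∠0.2° Ω.
Step 4 — Source phasor: V = 18.8∠66.7° V = 7.436 + j17.27 V.
Step 5 — Ohm's law: I = V / Z_total = (7.436 + j17.27) / (2200 + j6.175) = 0.003402 + j0.007839 A.
Step 6 — Convert to polar: |I| = 0.008545 A, ∠I = 66.5°.

I = 0.008545∠66.5° A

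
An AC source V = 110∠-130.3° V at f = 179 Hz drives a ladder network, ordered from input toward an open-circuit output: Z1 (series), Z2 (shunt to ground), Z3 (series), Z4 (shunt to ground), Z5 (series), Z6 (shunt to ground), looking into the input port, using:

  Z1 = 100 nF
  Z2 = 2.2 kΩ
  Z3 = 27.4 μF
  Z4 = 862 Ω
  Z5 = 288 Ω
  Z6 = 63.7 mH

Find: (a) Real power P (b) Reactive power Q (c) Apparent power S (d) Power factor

Step 1 — Angular frequency: ω = 2π·f = 2π·179 = 1125 rad/s.
Step 2 — Component impedances:
  Z1: Z = 1/(jωC) = -j/(ω·C) = 0 - j8891 Ω
  Z2: Z = R = 2200 Ω
  Z3: Z = 1/(jωC) = -j/(ω·C) = 0 - j32.45 Ω
  Z4: Z = R = 862 Ω
  Z5: Z = R = 288 Ω
  Z6: Z = jωL = j·1125·0.0637 = 0 + j71.64 Ω
Step 3 — Ladder network (open output): work backward from the far end, alternating series and parallel combinations. Z_in = 198.7 - j8885 Ω = 8887∠-88.7° Ω.
Step 4 — Source phasor: V = 110∠-130.3° V = -71.15 - j83.89 V.
Step 5 — Current: I = V / Z = 0.009258 - j0.008215 A = 0.01238∠-41.6° A.
Step 6 — Complex power: S = V·I* = 0.03044 - j1.361 VA.
Step 7 — Real power: P = Re(S) = 0.03044 W.
Step 8 — Reactive power: Q = Im(S) = -1.361 VAR.
Step 9 — Apparent power: |S| = 1.362 VA.
Step 10 — Power factor: PF = P/|S| = 0.02236 (leading).

(a) P = 0.03044 W  (b) Q = -1.361 VAR  (c) S = 1.362 VA  (d) PF = 0.02236 (leading)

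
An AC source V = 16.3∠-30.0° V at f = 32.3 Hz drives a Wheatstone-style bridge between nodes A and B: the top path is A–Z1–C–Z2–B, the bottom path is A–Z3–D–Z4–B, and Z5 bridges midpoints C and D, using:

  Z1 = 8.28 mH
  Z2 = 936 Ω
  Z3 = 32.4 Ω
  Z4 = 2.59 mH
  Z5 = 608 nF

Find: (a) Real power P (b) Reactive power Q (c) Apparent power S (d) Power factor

Step 1 — Angular frequency: ω = 2π·f = 2π·32.3 = 202.9 rad/s.
Step 2 — Component impedances:
  Z1: Z = jωL = j·202.9·0.00828 = 0 + j1.68 Ω
  Z2: Z = R = 936 Ω
  Z3: Z = R = 32.4 Ω
  Z4: Z = jωL = j·202.9·0.00259 = 0 + j0.5256 Ω
  Z5: Z = 1/(jωC) = -j/(ω·C) = 0 - j8104 Ω
Step 3 — Bridge requires nodal analysis (the Z5 bridge couples midpoints C and D, so the two paths cannot be reduced to a simple series/parallel combination). Setting node B to ground and injecting 1 A at node A, the 3-node admittance system at A, C, D solves to V_A = Z_AB = 31.32 + j0.3719 Ω = 31.32∠0.7° Ω.
Step 4 — Source phasor: V = 16.3∠-30.0° V = 14.12 - j8.15 V.
Step 5 — Current: I = V / Z = 0.4476 - j0.2656 A = 0.5205∠-30.7° A.
Step 6 — Complex power: S = V·I* = 8.483 + j0.1007 VA.
Step 7 — Real power: P = Re(S) = 8.483 W.
Step 8 — Reactive power: Q = Im(S) = 0.1007 VAR.
Step 9 — Apparent power: |S| = 8.484 VA.
Step 10 — Power factor: PF = P/|S| = 0.9999 (lagging).

(a) P = 8.483 W  (b) Q = 0.1007 VAR  (c) S = 8.484 VA  (d) PF = 0.9999 (lagging)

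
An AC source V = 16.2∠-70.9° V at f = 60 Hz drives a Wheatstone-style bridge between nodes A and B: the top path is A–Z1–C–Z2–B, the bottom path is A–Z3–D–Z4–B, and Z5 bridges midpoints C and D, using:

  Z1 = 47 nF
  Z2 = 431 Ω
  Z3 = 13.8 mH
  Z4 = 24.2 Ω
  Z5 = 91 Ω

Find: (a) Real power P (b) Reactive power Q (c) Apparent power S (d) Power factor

Step 1 — Angular frequency: ω = 2π·f = 2π·60 = 377 rad/s.
Step 2 — Component impedances:
  Z1: Z = 1/(jωC) = -j/(ω·C) = 0 - j5.644e+04 Ω
  Z2: Z = R = 431 Ω
  Z3: Z = jωL = j·377·0.0138 = 0 + j5.202 Ω
  Z4: Z = R = 24.2 Ω
  Z5: Z = R = 91 Ω
Step 3 — Bridge requires nodal analysis (the Z5 bridge couples midpoints C and D, so the two paths cannot be reduced to a simple series/parallel combination). Setting node B to ground and injecting 1 A at node A, the 3-node admittance system at A, C, D solves to V_A = Z_AB = 23.13 + j5.203 Ω = 23.71∠12.7° Ω.
Step 4 — Source phasor: V = 16.2∠-70.9° V = 5.301 - j15.31 V.
Step 5 — Current: I = V / Z = 0.07644 - j0.6791 A = 0.6834∠-83.6° A.
Step 6 — Complex power: S = V·I* = 10.8 + j2.43 VA.
Step 7 — Real power: P = Re(S) = 10.8 W.
Step 8 — Reactive power: Q = Im(S) = 2.43 VAR.
Step 9 — Apparent power: |S| = 11.07 VA.
Step 10 — Power factor: PF = P/|S| = 0.9756 (lagging).

(a) P = 10.8 W  (b) Q = 2.43 VAR  (c) S = 11.07 VA  (d) PF = 0.9756 (lagging)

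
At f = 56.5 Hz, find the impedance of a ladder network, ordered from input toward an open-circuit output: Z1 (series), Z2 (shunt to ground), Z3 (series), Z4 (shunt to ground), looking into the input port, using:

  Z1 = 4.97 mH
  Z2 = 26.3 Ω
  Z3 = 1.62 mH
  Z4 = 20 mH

Step 1 — Angular frequency: ω = 2π·f = 2π·56.5 = 355 rad/s.
Step 2 — Component impedances:
  Z1: Z = jωL = j·355·0.00497 = 0 + j1.764 Ω
  Z2: Z = R = 26.3 Ω
  Z3: Z = jωL = j·355·0.00162 = 0 + j0.5751 Ω
  Z4: Z = jωL = j·355·0.02 = 0 + j7.1 Ω
Step 3 — Ladder network (open output): work backward from the far end, alternating series and parallel combinations. Z_in = 2.064 + j8.837 Ω = 9.075∠76.9° Ω.

Z = 2.064 + j8.837 Ω = 9.075∠76.9° Ω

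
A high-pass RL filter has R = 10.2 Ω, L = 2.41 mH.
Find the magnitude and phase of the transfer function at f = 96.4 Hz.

Step 1 — Angular frequency: ω = 2π·96.4 = 605.7 rad/s.
Step 2 — Transfer function: H(jω) = jωL/(R + jωL).
Step 3 — Numerator jωL = j·1.46; denominator R + jωL = 10.2 + j1.46.
Step 4 — H = 0.02007 + j0.1402.
Step 5 — Magnitude: |H| = 0.1417 (-17.0 dB); phase: φ = 81.9°.

|H| = 0.1417 (-17.0 dB), φ = 81.9°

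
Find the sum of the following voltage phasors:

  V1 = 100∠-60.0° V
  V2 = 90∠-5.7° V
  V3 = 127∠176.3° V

Step 1 — Convert each phasor to rectangular form:
  V1 = 100·(cos(-60.0°) + j·sin(-60.0°)) = 50 - j86.6 V
  V2 = 90·(cos(-5.7°) + j·sin(-5.7°)) = 89.56 - j8.939 V
  V3 = 127·(cos(176.3°) + j·sin(176.3°)) = -126.7 + j8.196 V
Step 2 — Sum components: V_total = 12.82 - j87.35 V.
Step 3 — Convert to polar: |V_total| = 88.28 V, ∠V_total = -81.7°.

V_total = 88.28∠-81.7° V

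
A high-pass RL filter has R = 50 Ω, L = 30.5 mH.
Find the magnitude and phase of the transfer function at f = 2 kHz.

Step 1 — Angular frequency: ω = 2π·2000 = 1.257e+04 rad/s.
Step 2 — Transfer function: H(jω) = jωL/(R + jωL).
Step 3 — Numerator jωL = j·383.3; denominator R + jωL = 50 + j383.3.
Step 4 — H = 0.9833 + j0.1283.
Step 5 — Magnitude: |H| = 0.9916 (-0.1 dB); phase: φ = 7.4°.

|H| = 0.9916 (-0.1 dB), φ = 7.4°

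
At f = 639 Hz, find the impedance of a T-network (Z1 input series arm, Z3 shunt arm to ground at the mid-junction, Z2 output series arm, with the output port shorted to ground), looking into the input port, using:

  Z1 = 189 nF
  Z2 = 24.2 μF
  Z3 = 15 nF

Step 1 — Angular frequency: ω = 2π·f = 2π·639 = 4015 rad/s.
Step 2 — Component impedances:
  Z1: Z = 1/(jωC) = -j/(ω·C) = 0 - j1318 Ω
  Z2: Z = 1/(jωC) = -j/(ω·C) = 0 - j10.29 Ω
  Z3: Z = 1/(jωC) = -j/(ω·C) = 0 - j1.66e+04 Ω
Step 3 — With the output port shorted to ground, the output series arm Z2 runs from the junction to ground; the shunt arm Z3 also runs from the junction to ground. They appear in parallel: Z3 || Z2 = 0 - j10.29 Ω.
Step 4 — Series with input arm Z1: Z_in = Z1 + (Z3 || Z2) = 0 - j1328 Ω = 1328∠-90.0° Ω.

Z = 0 - j1328 Ω = 1328∠-90.0° Ω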